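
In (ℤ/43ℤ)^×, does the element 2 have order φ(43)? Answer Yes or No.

No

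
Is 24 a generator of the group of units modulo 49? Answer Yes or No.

φ(49) = φ(7^2) = 7·(7−1) = 42 = 2 · 3 · 7.
24 is a primitive root mod 49 iff 24^(φ(49)/q) ≢ 1 for every prime q | φ(49), i.e. q ∈ {2, 3, 7}.
24^21 ≡ 48 (mod 49)  [q = 2: ≢ 1 ✓]
24^14 ≡ 30 (mod 49)  [q = 3: ≢ 1 ✓]
24^6 ≡ 36 (mod 49)  [q = 7: ≢ 1 ✓]
None equal 1, so ord_49(24) = 42: 24 is a primitive root.

Yes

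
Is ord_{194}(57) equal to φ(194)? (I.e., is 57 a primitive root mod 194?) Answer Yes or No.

φ(194) = φ(2)·φ(97) = 1·96 = 96 = 2^5 · 3.
An element g generates (Z/194Z)^× iff g^(96/q) ≢ 1 (mod 194) for each prime q ∈ {2, 3}.
57^48 ≡ 193 (mod 194)  [q = 2: ≢ 1 ✓]
57^32 ≡ 35 (mod 194)  [q = 3: ≢ 1 ✓]
All checks pass, so 57 has order 96 and is a primitive root modulo 194.

Yes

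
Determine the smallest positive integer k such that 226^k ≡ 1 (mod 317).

316

ord(226) | φ(317) = 317 − 1 = 316 = 2^2 · 79.
Divisors of 316: 1, 2, 4, 79, 158, 316.
Check 226^d mod 317 for each divisor in increasing order:
226^1 ≡ 226 (mod 317)
226^2 ≡ 39 (mod 317)
226^4 ≡ 253 (mod 317)
226^79 ≡ 203 (mod 317)
226^158 ≡ 316 (mod 317)
226^316 ≡ 1 (mod 317) ✓
The smallest such exponent is 316, so the order of 226 is 316.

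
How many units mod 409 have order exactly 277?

0

φ(409) = 409 − 1 = 408 = 2^3 · 3 · 17.
(Z/409Z)^× is cyclic (|G| = 408); a cyclic group of order m has exactly φ(d) elements of each order d | m, and none otherwise.
277 does not divide 408, so no element of (Z/409Z)^× has order 277.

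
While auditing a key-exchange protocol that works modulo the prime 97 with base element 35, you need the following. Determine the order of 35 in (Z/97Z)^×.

3

ord(35) | φ(97) = 97 − 1 = 96 = 2^5 · 3.
Divisors of 96: 1, 2, 3, 4, 6, 8, 12, 16, 24, 32, 48, 96.
Compute 35^d (mod 97) for the divisors d until we hit 1:
35^1 ≡ 35
35^2 ≡ 61
35^3 ≡ 1
So ord_97(35) = 3.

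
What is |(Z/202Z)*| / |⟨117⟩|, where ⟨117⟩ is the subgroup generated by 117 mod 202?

4

The order of 117 must divide φ(202) = φ(2)·φ(101) = 1·100 = 100 = 2^2 · 5^2.
Divisors of 100: 1, 2, 4, 5, 10, 20, 25, 50, 100.
Test each divisor d:
117^1 ≡ 117 (mod 202)
117^2 ≡ 155 (mod 202)
117^4 ≡ 189 (mod 202)
117^5 ≡ 95 (mod 202)
117^10 ≡ 137 (mod 202)
117^20 ≡ 185 (mod 202)
117^25 ≡ 1 (mod 202) ✓
So ord_202(117) = 25, hence |⟨117⟩| = 25.
Index = |(Z/202Z)^×| / |⟨117⟩| = 100 / 25 = 4.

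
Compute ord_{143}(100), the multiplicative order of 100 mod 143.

3

By Lagrange's theorem, ord_143(100) divides φ(143) = φ(11·13) = (11−1)·(13−1) = 10·12 = 120 = 2^3 · 3 · 5.
Divisors of 120: 1, 2, 3, 4, 5, 6, 8, 10, 12, 15, 20, 24, 30, 40, 60, 120.
Compute 100^d (mod 143) for the divisors d until we hit 1:
100^1 ≡ 100
100^2 ≡ 133
100^3 ≡ 1
The smallest such exponent is 3, so the order of 100 is 3.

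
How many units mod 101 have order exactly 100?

φ(101) = 101 − 1 = 100 = 2^2 · 5^2.
In a cyclic group of order 100, there are φ(d) elements of order d for each divisor d of 100, and zero for non-divisors.
100 = 2^2 · 5^2 divides 100, and φ(100) = 40.

40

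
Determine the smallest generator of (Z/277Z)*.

5

φ(277) = 277 − 1 = 276 = 2^2 · 3 · 23.
Test candidates g = 2, 3, … against the prime factors q ∈ {2, 3, 23} of φ(277): g is a generator iff g^(276/q) ≢ 1 for every such q.
g = 2: 2^138 ≡ 276; 2^92 ≡ 1 — hits 1, so not a primitive root.
g = 3: 3^138 ≡ 1 — hits 1, so not a primitive root.
g = 4: 4^138 ≡ 1 — hits 1, so not a primitive root.
g = 5: 5^138 ≡ 276; 5^92 ≡ 116; 5^12 ≡ 27 — none is 1, so 5 is a primitive root.
Hence the least primitive root of 277 is 5.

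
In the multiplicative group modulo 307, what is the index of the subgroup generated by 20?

ord(20) | φ(307) = 307 − 1 = 306 = 2 · 3^2 · 17.
Divisors of 306: 1, 2, 3, 6, 9, 17, 18, 34, 51, 102, 153, 306.
Check 20^d mod 307 for each divisor in increasing order:
20^1 ≡ 20 (mod 307)
20^2 ≡ 93 (mod 307)
20^3 ≡ 18 (mod 307)
20^6 ≡ 17 (mod 307)
20^9 ≡ 306 (mod 307)
20^17 ≡ 261 (mod 307)
20^18 ≡ 1 (mod 307) ✓
Thus |⟨20⟩| = ord(20) = 18.
The index is φ(307) / ord(20) = 306 / 18 = 17.

17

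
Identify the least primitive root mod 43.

3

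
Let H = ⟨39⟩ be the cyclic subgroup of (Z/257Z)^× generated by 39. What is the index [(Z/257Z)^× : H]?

ord(39) | φ(257) = 257 − 1 = 256 = 2^8.
Divisors of 256: 1, 2, 4, 8, 16, 32, 64, 128, 256.
Test each divisor d:
39^1 ≡ 39
39^2 ≡ 236
39^4 ≡ 184
39^8 ≡ 189
39^16 ≡ 255
39^32 ≡ 4
39^64 ≡ 16
39^128 ≡ 256
39^256 ≡ 1
The order of 39 is 256, so the subgroup it generates has 256 elements.
The index is φ(257) / ord(39) = 256 / 256 = 1.

1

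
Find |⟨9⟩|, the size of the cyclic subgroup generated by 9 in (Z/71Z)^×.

35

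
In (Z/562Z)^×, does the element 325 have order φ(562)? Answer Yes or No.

Yes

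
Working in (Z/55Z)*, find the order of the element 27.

20

ord(27) | φ(55) = φ(5·11) = (5−1)·(11−1) = 4·10 = 40 = 2^3 · 5.
Divisors of 40: 1, 2, 4, 5, 8, 10, 20, 40.
Compute 27^d (mod 55) for the divisors d until we hit 1:
27^1 ≡ 27 (mod 55)
27^2 ≡ 14 (mod 55)
27^4 ≡ 31 (mod 55)
27^5 ≡ 12 (mod 55)
27^8 ≡ 26 (mod 55)
27^10 ≡ 34 (mod 55)
27^20 ≡ 1 (mod 55) ✓
So ord_55(27) = 20.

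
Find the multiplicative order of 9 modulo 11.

5

ord(9) | φ(11) = 11 − 1 = 10 = 2 · 5.
Divisors of 10: 1, 2, 5, 10.
Test each divisor d:
9^1 ≡ 9
9^2 ≡ 4
9^5 ≡ 1
Therefore the multiplicative order of 9 modulo 11 is 5.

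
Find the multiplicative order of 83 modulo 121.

ord(83) | φ(121) = φ(11^2) = 11·(11−1) = 110 = 2 · 5 · 11.
Divisors of 110: 1, 2, 5, 10, 11, 22, 55, 110.
Compute 83^d (mod 121) for the divisors d until we hit 1:
83^1 ≡ 83 (mod 121)
83^2 ≡ 113 (mod 121)
83^5 ≡ 109 (mod 121)
83^10 ≡ 23 (mod 121)
83^11 ≡ 94 (mod 121)
83^22 ≡ 3 (mod 121)
83^55 ≡ 120 (mod 121)
83^110 ≡ 1 (mod 121) ✓
The smallest such exponent is 110, so the order of 83 is 110.

110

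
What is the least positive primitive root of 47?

5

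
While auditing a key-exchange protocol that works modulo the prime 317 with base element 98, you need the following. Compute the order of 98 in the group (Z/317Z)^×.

316

By Lagrange's theorem, ord_317(98) divides φ(317) = 317 − 1 = 316 = 2^2 · 79.
Divisors of 316: 1, 2, 4, 79, 158, 316.
Test each divisor d:
98^1 ≡ 98
98^2 ≡ 94
98^4 ≡ 277
98^79 ≡ 203
98^158 ≡ 316
98^316 ≡ 1
Hence ord(98) = 316.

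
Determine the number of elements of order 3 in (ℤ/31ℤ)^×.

φ(31) = 31 − 1 = 30 = 2 · 3 · 5.
(Z/31Z)^× is cyclic (|G| = 30); a cyclic group of order m has exactly φ(d) elements of each order d | m, and none otherwise.
3 | 30, and φ(3) = 3 − 1 = 2.

2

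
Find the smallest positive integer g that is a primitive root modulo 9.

2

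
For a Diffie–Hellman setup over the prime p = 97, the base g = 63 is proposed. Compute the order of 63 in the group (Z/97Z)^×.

By Lagrange's theorem, ord_97(63) divides φ(97) = 97 − 1 = 96 = 2^5 · 3.
Divisors of 96: 1, 2, 3, 4, 6, 8, 12, 16, 24, 32, 48, 96.
Test each divisor d:
63^1 ≡ 63 (mod 97)
63^2 ≡ 89 (mod 97)
63^3 ≡ 78 (mod 97)
63^4 ≡ 64 (mod 97)
63^6 ≡ 70 (mod 97)
63^8 ≡ 22 (mod 97)
63^12 ≡ 50 (mod 97)
63^16 ≡ 96 (mod 97)
63^24 ≡ 75 (mod 97)
63^32 ≡ 1 (mod 97) ✓
The smallest such exponent is 32, so the order of 63 is 32.

32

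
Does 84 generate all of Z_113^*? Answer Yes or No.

Yes

φ(113) = 113 − 1 = 112 = 2^4 · 7.
Test 84^(112/q) mod 113 for each prime factor q of 112:
84^56 ≡ 112 (mod 113)  [q = 2: ≢ 1 ✓]
84^16 ≡ 109 (mod 113)  [q = 7: ≢ 1 ✓]
Every test exponent gives a nontrivial residue, hence 84 generates the full group.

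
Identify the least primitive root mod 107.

2

φ(107) = 107 − 1 = 106 = 2 · 53.
Test candidates g = 2, 3, … against the prime factors q ∈ {2, 53} of φ(107): g is a generator iff g^(106/q) ≢ 1 for every such q.
g = 2: 2^53 ≡ 106; 2^2 ≡ 4 — none is 1, so 2 is a primitive root.
Hence the least primitive root of 107 is 2.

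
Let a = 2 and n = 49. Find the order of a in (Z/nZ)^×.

21

The order of 2 must divide φ(49) = φ(7^2) = 7·(7−1) = 42 = 2 · 3 · 7.
Divisors of 42: 1, 2, 3, 6, 7, 14, 21, 42.
Check 2^d mod 49 for each divisor in increasing order:
2^1 ≡ 2 (mod 49)
2^2 ≡ 4 (mod 49)
2^3 ≡ 8 (mod 49)
2^6 ≡ 15 (mod 49)
2^7 ≡ 30 (mod 49)
2^14 ≡ 18 (mod 49)
2^21 ≡ 1 (mod 49) ✓
So ord_49(2) = 21.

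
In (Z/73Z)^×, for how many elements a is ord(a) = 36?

12

φ(73) = 73 − 1 = 72 = 2^3 · 3^2.
(Z/73Z)^× is cyclic (|G| = 72); a cyclic group of order m has exactly φ(d) elements of each order d | m, and none otherwise.
36 = 2^2 · 3^2 divides 72, and φ(36) = 12.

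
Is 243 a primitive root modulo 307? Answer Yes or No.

No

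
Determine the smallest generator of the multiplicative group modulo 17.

3

φ(17) = 17 − 1 = 16 = 2^4.
g is a primitive root iff g^(16/q) ≢ 1 (mod 17) for each prime q ∈ {2}.
g = 2: 2^8 ≡ 1 — hits 1, so not a primitive root.
g = 3: 3^8 ≡ 16 — none is 1, so 3 is a primitive root.
So 3 is the smallest generator of (Z/17Z)^×.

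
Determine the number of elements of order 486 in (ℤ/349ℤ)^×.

0

φ(349) = 349 − 1 = 348 = 2^2 · 3 · 29.
In a cyclic group of order 348, there are φ(d) elements of order d for each divisor d of 348, and zero for non-divisors.
Here 348 is not a multiple of 486, so there are no elements of order 486.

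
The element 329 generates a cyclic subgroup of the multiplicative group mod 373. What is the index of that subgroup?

The order of 329 must divide φ(373) = 373 − 1 = 372 = 2^2 · 3 · 31.
Divisors of 372: 1, 2, 3, 4, 6, 12, 31, 62, 93, 124, 186, 372.
Test each divisor d:
329^1 ≡ 329
329^2 ≡ 71
329^3 ≡ 233
329^4 ≡ 192
329^6 ≡ 204
329^12 ≡ 213
329^31 ≡ 304
329^62 ≡ 285
329^93 ≡ 104
329^124 ≡ 284
329^186 ≡ 372
329^372 ≡ 1
Thus |⟨329⟩| = ord(329) = 372.
The index is φ(373) / ord(329) = 372 / 372 = 1.

1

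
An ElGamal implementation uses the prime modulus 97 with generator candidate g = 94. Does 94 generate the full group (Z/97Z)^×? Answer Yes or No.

No

φ(97) = 97 − 1 = 96 = 2^5 · 3.
It suffices to check that the order of 94 is not a proper divisor of 96: compute 94^(96/q) for q ∈ {2, 3}.
94^48 ≡ 1 (mod 97)  [q = 2: ≡ 1 ✗]
94^32 ≡ 35 (mod 97)  [q = 3: ≢ 1 ✓]
94^48 ≡ 1 shows ord(94) | 48, strictly less than φ(97); not a primitive root.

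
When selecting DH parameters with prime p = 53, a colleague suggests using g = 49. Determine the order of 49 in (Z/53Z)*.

13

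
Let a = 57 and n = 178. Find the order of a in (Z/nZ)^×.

22

The order of 57 must divide φ(178) = φ(2)·φ(89) = 1·88 = 88 = 2^3 · 11.
Divisors of 88: 1, 2, 4, 8, 11, 22, 44, 88.
Check 57^d mod 178 for each divisor in increasing order:
57^1 ≡ 57 (mod 178)
57^2 ≡ 45 (mod 178)
57^4 ≡ 67 (mod 178)
57^8 ≡ 39 (mod 178)
57^11 ≡ 177 (mod 178)
57^22 ≡ 1 (mod 178) ✓
The smallest such exponent is 22, so the order of 57 is 22.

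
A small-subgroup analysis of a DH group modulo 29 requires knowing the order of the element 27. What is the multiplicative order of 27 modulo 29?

28

Since 27 ∈ (Z/29Z)^×, its order divides φ(29) = 29 − 1 = 28 = 2^2 · 7.
Divisors of 28: 1, 2, 4, 7, 14, 28.
Test each divisor d:
27^1 ≡ 27 (mod 29)
27^2 ≡ 4 (mod 29)
27^4 ≡ 16 (mod 29)
27^7 ≡ 17 (mod 29)
27^14 ≡ 28 (mod 29)
27^28 ≡ 1 (mod 29) ✓
Hence ord(27) = 28.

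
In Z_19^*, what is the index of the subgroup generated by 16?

2

By Lagrange's theorem, ord_19(16) divides φ(19) = 19 − 1 = 18 = 2 · 3^2.
Divisors of 18: 1, 2, 3, 6, 9, 18.
Check 16^d mod 19 for each divisor in increasing order:
16^1 ≡ 16 (mod 19)
16^2 ≡ 9 (mod 19)
16^3 ≡ 11 (mod 19)
16^6 ≡ 7 (mod 19)
16^9 ≡ 1 (mod 19) ✓
Thus |⟨16⟩| = ord(16) = 9.
The index is φ(19) / ord(16) = 18 / 9 = 2.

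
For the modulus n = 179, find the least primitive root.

φ(179) = 179 − 1 = 178 = 2 · 89.
Test candidates g = 2, 3, … against the prime factors q ∈ {2, 89} of φ(179): g is a generator iff g^(178/q) ≢ 1 for every such q.
g = 2: 2^89 ≡ 178; 2^2 ≡ 4 — none is 1, so 2 is a primitive root.
Hence the least primitive root of 179 is 2.

2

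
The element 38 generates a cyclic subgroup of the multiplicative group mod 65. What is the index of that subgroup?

12

By Lagrange's theorem, ord_65(38) divides φ(65) = φ(5·13) = (5−1)·(13−1) = 4·12 = 48 = 2^4 · 3.
Divisors of 48: 1, 2, 3, 4, 6, 8, 12, 16, 24, 48.
Check 38^d mod 65 for each divisor in increasing order:
38^1 ≡ 38
38^2 ≡ 14
38^3 ≡ 12
38^4 ≡ 1
Thus |⟨38⟩| = ord(38) = 4.
Index = |(Z/65Z)^×| / |⟨38⟩| = 48 / 4 = 12.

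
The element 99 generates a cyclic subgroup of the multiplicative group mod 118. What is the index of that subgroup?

1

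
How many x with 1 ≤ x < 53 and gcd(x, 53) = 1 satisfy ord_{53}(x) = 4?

2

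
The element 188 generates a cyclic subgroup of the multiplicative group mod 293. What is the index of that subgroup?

By Lagrange's theorem, ord_293(188) divides φ(293) = 293 − 1 = 292 = 2^2 · 73.
Divisors of 292: 1, 2, 4, 73, 146, 292.
Check 188^d mod 293 for each divisor in increasing order:
188^1 ≡ 188
188^2 ≡ 184
188^4 ≡ 161
188^73 ≡ 138
188^146 ≡ 292
188^292 ≡ 1
Thus |⟨188⟩| = ord(188) = 292.
[(Z/293Z)^× : ⟨188⟩] = 292/292 = 1.

1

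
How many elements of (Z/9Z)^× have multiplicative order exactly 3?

2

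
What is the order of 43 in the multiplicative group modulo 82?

20

Since 43 ∈ (Z/82Z)^×, its order divides φ(82) = φ(2)·φ(41) = 1·40 = 40 = 2^3 · 5.
Divisors of 40: 1, 2, 4, 5, 8, 10, 20, 40.
Compute 43^d (mod 82) for the divisors d until we hit 1:
43^1 ≡ 43 (mod 82)
43^2 ≡ 45 (mod 82)
43^4 ≡ 57 (mod 82)
43^5 ≡ 73 (mod 82)
43^8 ≡ 51 (mod 82)
43^10 ≡ 81 (mod 82)
43^20 ≡ 1 (mod 82) ✓
So ord_82(43) = 20.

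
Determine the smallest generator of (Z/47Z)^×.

5

φ(47) = 47 − 1 = 46 = 2 · 23.
g is a primitive root iff g^(46/q) ≢ 1 (mod 47) for each prime q ∈ {2, 23}.
g = 2: 2^23 ≡ 1 — hits 1, so not a primitive root.
g = 3: 3^23 ≡ 1 — hits 1, so not a primitive root.
g = 4: 4^23 ≡ 1 — hits 1, so not a primitive root.
g = 5: 5^23 ≡ 46; 5^2 ≡ 25 — none is 1, so 5 is a primitive root.
So 5 is the smallest generator of (Z/47Z)^×.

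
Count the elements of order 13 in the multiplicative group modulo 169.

12

φ(169) = φ(13^2) = 13·(13−1) = 156 = 2^2 · 3 · 13.
(Z/169Z)^× is cyclic (|G| = 156); a cyclic group of order m has exactly φ(d) elements of each order d | m, and none otherwise.
13 | 156, and φ(13) = 13 − 1 = 12.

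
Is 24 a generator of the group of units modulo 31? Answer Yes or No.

φ(31) = 31 − 1 = 30 = 2 · 3 · 5.
An element g generates (Z/31Z)^× iff g^(30/q) ≢ 1 (mod 31) for each prime q ∈ {2, 3, 5}.
24^15 ≡ 30 (mod 31)  [q = 2: ≢ 1 ✓]
24^10 ≡ 25 (mod 31)  [q = 3: ≢ 1 ✓]
24^6 ≡ 4 (mod 31)  [q = 5: ≢ 1 ✓]
Every test exponent gives a nontrivial residue, hence 24 generates the full group.

Yes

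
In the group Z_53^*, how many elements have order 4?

2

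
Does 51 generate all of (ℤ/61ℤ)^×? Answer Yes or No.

Yes

φ(61) = 61 − 1 = 60 = 2^2 · 3 · 5.
It suffices to check that the order of 51 is not a proper divisor of 60: compute 51^(60/q) for q ∈ {2, 3, 5}.
51^30 ≡ 60 (mod 61)  [q = 2: ≢ 1 ✓]
51^20 ≡ 13 (mod 61)  [q = 3: ≢ 1 ✓]
51^12 ≡ 58 (mod 61)  [q = 5: ≢ 1 ✓]
Every test exponent gives a nontrivial residue, hence 51 generates the full group.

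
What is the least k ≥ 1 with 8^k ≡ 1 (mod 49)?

7

By Lagrange's theorem, ord_49(8) divides φ(49) = φ(7^2) = 7·(7−1) = 42 = 2 · 3 · 7.
Divisors of 42: 1, 2, 3, 6, 7, 14, 21, 42.
Compute 8^d (mod 49) for the divisors d until we hit 1:
8^1 ≡ 8
8^2 ≡ 15
8^3 ≡ 22
8^6 ≡ 43
8^7 ≡ 1
Hence ord(8) = 7.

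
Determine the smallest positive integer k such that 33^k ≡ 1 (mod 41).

20

ord(33) | φ(41) = 41 − 1 = 40 = 2^3 · 5.
Divisors of 40: 1, 2, 4, 5, 8, 10, 20, 40.
Check 33^d mod 41 for each divisor in increasing order:
33^1 ≡ 33 (mod 41)
33^2 ≡ 23 (mod 41)
33^4 ≡ 37 (mod 41)
33^5 ≡ 32 (mod 41)
33^8 ≡ 16 (mod 41)
33^10 ≡ 40 (mod 41)
33^20 ≡ 1 (mod 41) ✓
The smallest such exponent is 20, so the order of 33 is 20.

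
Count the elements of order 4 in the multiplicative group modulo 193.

φ(193) = 193 − 1 = 192 = 2^6 · 3.
(Z/193Z)^× is cyclic (|G| = 192); a cyclic group of order m has exactly φ(d) elements of each order d | m, and none otherwise.
4 = 2^2 divides 192, and φ(4) = 2.

2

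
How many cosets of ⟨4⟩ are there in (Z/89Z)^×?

8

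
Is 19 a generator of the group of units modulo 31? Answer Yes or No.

φ(31) = 31 − 1 = 30 = 2 · 3 · 5.
It suffices to check that the order of 19 is not a proper divisor of 30: compute 19^(30/q) for q ∈ {2, 3, 5}.
19^15 ≡ 1 (mod 31)  [q = 2: ≡ 1 ✗]
19^10 ≡ 25 (mod 31)  [q = 3: ≢ 1 ✓]
19^6 ≡ 2 (mod 31)  [q = 5: ≢ 1 ✓]
The check at q = 2 fails, so 19 generates a proper subgroup.

No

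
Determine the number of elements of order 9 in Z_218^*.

6

φ(218) = φ(2)·φ(109) = 1·108 = 108 = 2^2 · 3^3.
(Z/218Z)^× is cyclic (|G| = 108); a cyclic group of order m has exactly φ(d) elements of each order d | m, and none otherwise.
9 = 3^2 divides 108, and φ(9) = 6.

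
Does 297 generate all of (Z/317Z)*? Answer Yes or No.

Yes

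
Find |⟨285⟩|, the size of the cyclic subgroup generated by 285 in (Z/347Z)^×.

173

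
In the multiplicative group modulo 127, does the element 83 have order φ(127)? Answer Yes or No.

φ(127) = 127 − 1 = 126 = 2 · 3^2 · 7.
An element g generates (Z/127Z)^× iff g^(126/q) ≢ 1 (mod 127) for each prime q ∈ {2, 3, 7}.
83^63 ≡ 126 (mod 127)  [q = 2: ≢ 1 ✓]
83^42 ≡ 19 (mod 127)  [q = 3: ≢ 1 ✓]
83^18 ≡ 16 (mod 127)  [q = 7: ≢ 1 ✓]
Every test exponent gives a nontrivial residue, hence 83 generates the full group.

Yes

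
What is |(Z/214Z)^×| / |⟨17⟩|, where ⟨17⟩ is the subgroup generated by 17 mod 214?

1

ord(17) | φ(214) = φ(2)·φ(107) = 1·106 = 106 = 2 · 53.
Divisors of 106: 1, 2, 53, 106.
Evaluate successive powers at the divisors of 106:
17^1 ≡ 17 (mod 214)
17^2 ≡ 75 (mod 214)
17^53 ≡ 213 (mod 214)
17^106 ≡ 1 (mod 214) ✓
The order of 17 is 106, so the subgroup it generates has 106 elements.
The index is φ(214) / ord(17) = 106 / 106 = 1.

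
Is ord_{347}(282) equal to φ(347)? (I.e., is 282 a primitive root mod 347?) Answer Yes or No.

No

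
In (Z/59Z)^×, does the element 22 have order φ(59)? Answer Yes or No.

φ(59) = 59 − 1 = 58 = 2 · 29.
Test 22^(58/q) mod 59 for each prime factor q of 58:
22^29 ≡ 1 (mod 59)  [q = 2: ≡ 1 ✗]
22^2 ≡ 12 (mod 59)  [q = 29: ≢ 1 ✓]
Since 22^29 ≡ 1, the order of 22 divides 29 < 58, so 22 is not a primitive root.

No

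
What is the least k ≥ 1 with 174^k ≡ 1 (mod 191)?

190

Since 174 ∈ (Z/191Z)^×, its order divides φ(191) = 191 − 1 = 190 = 2 · 5 · 19.
Divisors of 190: 1, 2, 5, 10, 19, 38, 95, 190.
Compute 174^d (mod 191) for the divisors d until we hit 1:
174^1 ≡ 174 (mod 191)
174^2 ≡ 98 (mod 191)
174^5 ≡ 37 (mod 191)
174^10 ≡ 32 (mod 191)
174^19 ≡ 142 (mod 191)
174^38 ≡ 109 (mod 191)
174^95 ≡ 190 (mod 191)
174^190 ≡ 1 (mod 191) ✓
The smallest such exponent is 190, so the order of 174 is 190.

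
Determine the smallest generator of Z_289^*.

φ(289) = φ(17^2) = 17·(17−1) = 272 = 2^4 · 17.
Test candidates g = 2, 3, … against the prime factors q ∈ {2, 17} of φ(289): g is a generator iff g^(272/q) ≢ 1 for every such q.
g = 2: 2^136 ≡ 1 — hits 1, so not a primitive root.
g = 3: 3^136 ≡ 288; 3^16 ≡ 171 — none is 1, so 3 is a primitive root.
So 3 is the smallest generator of (Z/289Z)^×.

3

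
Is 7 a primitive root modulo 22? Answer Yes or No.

φ(22) = φ(2)·φ(11) = 1·10 = 10 = 2 · 5.
Test 7^(10/q) mod 22 for each prime factor q of 10:
7^5 ≡ 21 (mod 22)  [q = 2: ≢ 1 ✓]
7^2 ≡ 5 (mod 22)  [q = 5: ≢ 1 ✓]
None equal 1, so ord_22(7) = 10: 7 is a primitive root.

Yes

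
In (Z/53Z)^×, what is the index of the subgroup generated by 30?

The order of 30 must divide φ(53) = 53 − 1 = 52 = 2^2 · 13.
Divisors of 52: 1, 2, 4, 13, 26, 52.
Check 30^d mod 53 for each divisor in increasing order:
30^1 ≡ 30 (mod 53)
30^2 ≡ 52 (mod 53)
30^4 ≡ 1 (mod 53) ✓
Thus |⟨30⟩| = ord(30) = 4.
The index is φ(53) / ord(30) = 52 / 4 = 13.

13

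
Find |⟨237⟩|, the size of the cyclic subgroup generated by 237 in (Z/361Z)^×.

171

The order of 237 must divide φ(361) = φ(19^2) = 19·(19−1) = 342 = 2 · 3^2 · 19.
Divisors of 342: 1, 2, 3, 6, 9, 18, 19, 38, 57, 114, 171, 342.
Check 237^d mod 361 for each divisor in increasing order:
237^1 ≡ 237 (mod 361)
237^2 ≡ 214 (mod 361)
237^3 ≡ 178 (mod 361)
237^6 ≡ 277 (mod 361)
237^9 ≡ 210 (mod 361)
237^18 ≡ 58 (mod 361)
237^19 ≡ 28 (mod 361)
237^38 ≡ 62 (mod 361)
237^57 ≡ 292 (mod 361)
237^114 ≡ 68 (mod 361)
237^171 ≡ 1 (mod 361) ✓
So ord_361(237) = 171.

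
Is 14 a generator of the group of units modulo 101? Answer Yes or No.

No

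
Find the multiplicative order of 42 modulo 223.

Since 42 ∈ (Z/223Z)^×, its order divides φ(223) = 223 − 1 = 222 = 2 · 3 · 37.
Divisors of 222: 1, 2, 3, 6, 37, 74, 111, 222.
Evaluate successive powers at the divisors of 222:
42^1 ≡ 42 (mod 223)
42^2 ≡ 203 (mod 223)
42^3 ≡ 52 (mod 223)
42^6 ≡ 28 (mod 223)
42^37 ≡ 184 (mod 223)
42^74 ≡ 183 (mod 223)
42^111 ≡ 222 (mod 223)
42^222 ≡ 1 (mod 223) ✓
The smallest such exponent is 222, so the order of 42 is 222.

222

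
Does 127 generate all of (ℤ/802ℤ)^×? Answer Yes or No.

Yes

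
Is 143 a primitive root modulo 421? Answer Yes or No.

Yes

φ(421) = 421 − 1 = 420 = 2^2 · 3 · 5 · 7.
Test 143^(420/q) mod 421 for each prime factor q of 420:
143^210 ≡ 420 (mod 421)  [q = 2: ≢ 1 ✓]
143^140 ≡ 400 (mod 421)  [q = 3: ≢ 1 ✓]
143^84 ≡ 252 (mod 421)  [q = 5: ≢ 1 ✓]
143^60 ≡ 247 (mod 421)  [q = 7: ≢ 1 ✓]
Every test exponent gives a nontrivial residue, hence 143 generates the full group.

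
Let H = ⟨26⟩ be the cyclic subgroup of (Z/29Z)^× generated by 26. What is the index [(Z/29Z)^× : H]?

ord(26) | φ(29) = 29 − 1 = 28 = 2^2 · 7.
Divisors of 28: 1, 2, 4, 7, 14, 28.
Check 26^d mod 29 for each divisor in increasing order:
26^1 ≡ 26
26^2 ≡ 9
26^4 ≡ 23
26^7 ≡ 17
26^14 ≡ 28
26^28 ≡ 1
The order of 26 is 28, so the subgroup it generates has 28 elements.
Index = |(Z/29Z)^×| / |⟨26⟩| = 28 / 28 = 1.

1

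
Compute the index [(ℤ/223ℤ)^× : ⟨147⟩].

1

The order of 147 must divide φ(223) = 223 − 1 = 222 = 2 · 3 · 37.
Divisors of 222: 1, 2, 3, 6, 37, 74, 111, 222.
Test each divisor d:
147^1 ≡ 147 (mod 223)
147^2 ≡ 201 (mod 223)
147^3 ≡ 111 (mod 223)
147^6 ≡ 56 (mod 223)
147^37 ≡ 184 (mod 223)
147^74 ≡ 183 (mod 223)
147^111 ≡ 222 (mod 223)
147^222 ≡ 1 (mod 223) ✓
So ord_223(147) = 222, hence |⟨147⟩| = 222.
Index = |(Z/223Z)^×| / |⟨147⟩| = 222 / 222 = 1.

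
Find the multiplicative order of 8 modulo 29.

28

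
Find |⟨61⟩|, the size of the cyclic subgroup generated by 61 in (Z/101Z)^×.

100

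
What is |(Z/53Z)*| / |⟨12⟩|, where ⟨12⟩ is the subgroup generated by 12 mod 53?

1

Since 12 ∈ (Z/53Z)^×, its order divides φ(53) = 53 − 1 = 52 = 2^2 · 13.
Divisors of 52: 1, 2, 4, 13, 26, 52.
Check 12^d mod 53 for each divisor in increasing order:
12^1 ≡ 12 (mod 53)
12^2 ≡ 38 (mod 53)
12^4 ≡ 13 (mod 53)
12^13 ≡ 23 (mod 53)
12^26 ≡ 52 (mod 53)
12^52 ≡ 1 (mod 53) ✓
So ord_53(12) = 52, hence |⟨12⟩| = 52.
[(Z/53Z)^× : ⟨12⟩] = 52/52 = 1.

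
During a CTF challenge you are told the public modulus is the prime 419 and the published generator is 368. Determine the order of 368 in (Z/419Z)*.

209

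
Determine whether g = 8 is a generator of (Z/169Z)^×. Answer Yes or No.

No

φ(169) = φ(13^2) = 13·(13−1) = 156 = 2^2 · 3 · 13.
8 is a primitive root mod 169 iff 8^(φ(169)/q) ≢ 1 for every prime q | φ(169), i.e. q ∈ {2, 3, 13}.
8^78 ≡ 168 (mod 169)  [q = 2: ≢ 1 ✓]
8^52 ≡ 1 (mod 169)  [q = 3: ≡ 1 ✗]
8^12 ≡ 118 (mod 169)  [q = 13: ≢ 1 ✓]
Since 8^52 ≡ 1, the order of 8 divides 52 < 156, so 8 is not a primitive root.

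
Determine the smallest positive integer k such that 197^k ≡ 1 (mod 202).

50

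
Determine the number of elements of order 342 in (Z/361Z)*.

108

φ(361) = φ(19^2) = 19·(19−1) = 342 = 2 · 3^2 · 19.
Since (Z/361Z)^× is cyclic of order 342, the number of elements of order d is φ(d) when d | 342 and 0 otherwise.
342 = 2 · 3^2 · 19 divides 342, and φ(342) = 108.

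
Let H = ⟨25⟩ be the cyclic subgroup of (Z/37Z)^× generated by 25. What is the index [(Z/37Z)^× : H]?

2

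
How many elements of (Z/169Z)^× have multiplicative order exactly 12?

4

φ(169) = φ(13^2) = 13·(13−1) = 156 = 2^2 · 3 · 13.
In a cyclic group of order 156, there are φ(d) elements of order d for each divisor d of 156, and zero for non-divisors.
12 = 2^2 · 3 divides 156, and φ(12) = 4.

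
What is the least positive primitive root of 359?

7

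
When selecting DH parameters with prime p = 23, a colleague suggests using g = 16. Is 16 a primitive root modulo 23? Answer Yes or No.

φ(23) = 23 − 1 = 22 = 2 · 11.
It suffices to check that the order of 16 is not a proper divisor of 22: compute 16^(22/q) for q ∈ {2, 11}.
16^11 ≡ 1 (mod 23)  [q = 2: ≡ 1 ✗]
16^2 ≡ 3 (mod 23)  [q = 11: ≢ 1 ✓]
16^11 ≡ 1 shows ord(16) | 11, strictly less than φ(23); not a primitive root.

No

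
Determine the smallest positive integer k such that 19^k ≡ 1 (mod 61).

Since 19 ∈ (Z/61Z)^×, its order divides φ(61) = 61 − 1 = 60 = 2^2 · 3 · 5.
Divisors of 60: 1, 2, 3, 4, 5, 6, 10, 12, 15, 20, 30, 60.
Compute 19^d (mod 61) for the divisors d until we hit 1:
19^1 ≡ 19
19^2 ≡ 56
19^3 ≡ 27
19^4 ≡ 25
19^5 ≡ 48
19^6 ≡ 58
19^10 ≡ 47
19^12 ≡ 9
19^15 ≡ 60
19^20 ≡ 13
19^30 ≡ 1
Therefore the multiplicative order of 19 modulo 61 is 30.

30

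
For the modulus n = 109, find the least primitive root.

6

φ(109) = 109 − 1 = 108 = 2^2 · 3^3.
Test candidates g = 2, 3, … against the prime factors q ∈ {2, 3} of φ(109): g is a generator iff g^(108/q) ≢ 1 for every such q.
g = 2: 2^54 ≡ 108; 2^36 ≡ 1 — hits 1, so not a primitive root.
g = 3: 3^54 ≡ 1 — hits 1, so not a primitive root.
g = 4: 4^54 ≡ 1 — hits 1, so not a primitive root.
g = 5: 5^54 ≡ 1 — hits 1, so not a primitive root.
g = 6: 6^54 ≡ 108; 6^36 ≡ 63 — none is 1, so 6 is a primitive root.
So 6 is the smallest generator of (Z/109Z)^×.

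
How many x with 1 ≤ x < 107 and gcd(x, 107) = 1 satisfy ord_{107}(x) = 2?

1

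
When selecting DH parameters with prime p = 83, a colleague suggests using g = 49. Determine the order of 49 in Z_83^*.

41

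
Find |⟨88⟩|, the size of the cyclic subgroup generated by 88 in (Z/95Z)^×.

The order of 88 must divide φ(95) = φ(5·19) = (5−1)·(19−1) = 4·18 = 72 = 2^3 · 3^2.
Divisors of 72: 1, 2, 3, 4, 6, 8, 9, 12, 18, 24, 36, 72.
Check 88^d mod 95 for each divisor in increasing order:
88^1 ≡ 88
88^2 ≡ 49
88^3 ≡ 37
88^4 ≡ 26
88^6 ≡ 39
88^8 ≡ 11
88^9 ≡ 18
88^12 ≡ 1
The smallest such exponent is 12, so the order of 88 is 12.

12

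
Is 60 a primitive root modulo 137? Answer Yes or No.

No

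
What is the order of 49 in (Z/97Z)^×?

By Lagrange's theorem, ord_97(49) divides φ(97) = 97 − 1 = 96 = 2^5 · 3.
Divisors of 96: 1, 2, 3, 4, 6, 8, 12, 16, 24, 32, 48, 96.
Test each divisor d:
49^1 ≡ 49 (mod 97)
49^2 ≡ 73 (mod 97)
49^3 ≡ 85 (mod 97)
49^4 ≡ 91 (mod 97)
49^6 ≡ 47 (mod 97)
49^8 ≡ 36 (mod 97)
49^12 ≡ 75 (mod 97)
49^16 ≡ 35 (mod 97)
49^24 ≡ 96 (mod 97)
49^32 ≡ 61 (mod 97)
49^48 ≡ 1 (mod 97) ✓
Therefore the multiplicative order of 49 modulo 97 is 48.

48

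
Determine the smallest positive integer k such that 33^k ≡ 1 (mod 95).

By Lagrange's theorem, ord_95(33) divides φ(95) = φ(5·19) = (5−1)·(19−1) = 4·18 = 72 = 2^3 · 3^2.
Divisors of 72: 1, 2, 3, 4, 6, 8, 9, 12, 18, 24, 36, 72.
Evaluate successive powers at the divisors of 72:
33^1 ≡ 33
33^2 ≡ 44
33^3 ≡ 27
33^4 ≡ 36
33^6 ≡ 64
33^8 ≡ 61
33^9 ≡ 18
33^12 ≡ 11
33^18 ≡ 39
33^24 ≡ 26
33^36 ≡ 1
The smallest such exponent is 36, so the order of 33 is 36.

36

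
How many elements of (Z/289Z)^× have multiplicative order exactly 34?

16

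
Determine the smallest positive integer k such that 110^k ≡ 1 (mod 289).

8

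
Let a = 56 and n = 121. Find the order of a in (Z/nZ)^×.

11

Since 56 ∈ (Z/121Z)^×, its order divides φ(121) = φ(11^2) = 11·(11−1) = 110 = 2 · 5 · 11.
Divisors of 110: 1, 2, 5, 10, 11, 22, 55, 110.
Test each divisor d:
56^1 ≡ 56 (mod 121)
56^2 ≡ 111 (mod 121)
56^5 ≡ 34 (mod 121)
56^10 ≡ 67 (mod 121)
56^11 ≡ 1 (mod 121) ✓
The smallest such exponent is 11, so the order of 56 is 11.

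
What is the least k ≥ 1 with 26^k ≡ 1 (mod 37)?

ord(26) | φ(37) = 37 − 1 = 36 = 2^2 · 3^2.
Divisors of 36: 1, 2, 3, 4, 6, 9, 12, 18, 36.
Check 26^d mod 37 for each divisor in increasing order:
26^1 ≡ 26
26^2 ≡ 10
26^3 ≡ 1
So ord_37(26) = 3.

3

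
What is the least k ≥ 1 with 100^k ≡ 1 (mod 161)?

By Lagrange's theorem, ord_161(100) divides φ(161) = φ(7·23) = (7−1)·(23−1) = 6·22 = 132 = 2^2 · 3 · 11.
Divisors of 132: 1, 2, 3, 4, 6, 11, 12, 22, 33, 44, 66, 132.
Test each divisor d:
100^1 ≡ 100 (mod 161)
100^2 ≡ 18 (mod 161)
100^3 ≡ 29 (mod 161)
100^4 ≡ 2 (mod 161)
100^6 ≡ 36 (mod 161)
100^11 ≡ 116 (mod 161)
100^12 ≡ 8 (mod 161)
100^22 ≡ 93 (mod 161)
100^33 ≡ 1 (mod 161) ✓
Therefore the multiplicative order of 100 modulo 161 is 33.

33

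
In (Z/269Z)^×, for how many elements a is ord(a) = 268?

132

φ(269) = 269 − 1 = 268 = 2^2 · 67.
(Z/269Z)^× is cyclic (|G| = 268); a cyclic group of order m has exactly φ(d) elements of each order d | m, and none otherwise.
268 = 2^2 · 67 divides 268, and φ(268) = 132.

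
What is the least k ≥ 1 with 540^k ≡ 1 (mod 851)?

396

Since 540 ∈ (Z/851Z)^×, its order divides φ(851) = φ(23·37) = (23−1)·(37−1) = 22·36 = 792 = 2^3 · 3^2 · 11.
Divisors of 792: 1, 2, 3, 4, 6, 8, 9, 11, 12, 18, 22, 24, 33, 36, 44, 66, 72, 88, 99, 132, 198, 264, 396, 792.
Test each divisor d:
540^1 ≡ 540
540^2 ≡ 558
540^3 ≡ 66
540^4 ≡ 749
540^6 ≡ 101
540^8 ≡ 192
540^9 ≡ 709
540^11 ≡ 758
540^12 ≡ 840
540^18 ≡ 591
540^22 ≡ 139
540^24 ≡ 121
540^33 ≡ 689
540^36 ≡ 371
540^44 ≡ 599
540^66 ≡ 714
540^72 ≡ 630
540^88 ≡ 530
540^99 ≡ 68
540^132 ≡ 47
540^198 ≡ 369
540^264 ≡ 507
540^396 ≡ 1
The smallest such exponent is 396, so the order of 540 is 396.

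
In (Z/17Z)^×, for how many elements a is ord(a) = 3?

φ(17) = 17 − 1 = 16 = 2^4.
In a cyclic group of order 16, there are φ(d) elements of order d for each divisor d of 16, and zero for non-divisors.
Here 16 is not a multiple of 3, so there are no elements of order 3.

0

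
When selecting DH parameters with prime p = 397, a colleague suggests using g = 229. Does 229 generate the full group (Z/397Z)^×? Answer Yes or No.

No

φ(397) = 397 − 1 = 396 = 2^2 · 3^2 · 11.
An element g generates (Z/397Z)^× iff g^(396/q) ≢ 1 (mod 397) for each prime q ∈ {2, 3, 11}.
229^198 ≡ 1 (mod 397)  [q = 2: ≡ 1 ✗]
229^132 ≡ 362 (mod 397)  [q = 3: ≢ 1 ✓]
229^36 ≡ 393 (mod 397)  [q = 11: ≢ 1 ✓]
Since 229^198 ≡ 1, the order of 229 divides 198 < 396, so 229 is not a primitive root.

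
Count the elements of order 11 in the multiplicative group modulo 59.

φ(59) = 59 − 1 = 58 = 2 · 29.
In a cyclic group of order 58, there are φ(d) elements of order d for each divisor d of 58, and zero for non-divisors.
Here 58 is not a multiple of 11, so there are no elements of order 11.

0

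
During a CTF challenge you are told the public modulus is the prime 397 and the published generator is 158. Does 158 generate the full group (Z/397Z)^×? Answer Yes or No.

Yes

φ(397) = 397 − 1 = 396 = 2^2 · 3^2 · 11.
It suffices to check that the order of 158 is not a proper divisor of 396: compute 158^(396/q) for q ∈ {2, 3, 11}.
158^198 ≡ 396 (mod 397)  [q = 2: ≢ 1 ✓]
158^132 ≡ 34 (mod 397)  [q = 3: ≢ 1 ✓]
158^36 ≡ 290 (mod 397)  [q = 11: ≢ 1 ✓]
Every test exponent gives a nontrivial residue, hence 158 generates the full group.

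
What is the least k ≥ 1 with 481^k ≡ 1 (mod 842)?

ord(481) | φ(842) = φ(2)·φ(421) = 1·420 = 420 = 2^2 · 3 · 5 · 7.
Divisors of 420: 1, 2, 3, 4, 5, 6, 7, 10, 12, 14, 15, 20, 21, 28, 30, 35, 42, 60, 70, 84, 105, 140, 210, 420.
Check 481^d mod 842 for each divisor in increasing order:
481^1 ≡ 481 (mod 842)
481^2 ≡ 653 (mod 842)
481^3 ≡ 27 (mod 842)
481^4 ≡ 357 (mod 842)
481^5 ≡ 791 (mod 842)
481^6 ≡ 729 (mod 842)
481^7 ≡ 377 (mod 842)
481^10 ≡ 75 (mod 842)
481^12 ≡ 139 (mod 842)
481^14 ≡ 673 (mod 842)
481^15 ≡ 385 (mod 842)
481^20 ≡ 573 (mod 842)
481^21 ≡ 279 (mod 842)
481^28 ≡ 775 (mod 842)
481^30 ≡ 33 (mod 842)
481^35 ≡ 1 (mod 842) ✓
So ord_842(481) = 35.

35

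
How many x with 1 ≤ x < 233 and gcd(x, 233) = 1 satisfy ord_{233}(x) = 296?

0

φ(233) = 233 − 1 = 232 = 2^3 · 29.
Since (Z/233Z)^× is cyclic of order 232, the number of elements of order d is φ(d) when d | 232 and 0 otherwise.
Here 232 is not a multiple of 296, so there are no elements of order 296.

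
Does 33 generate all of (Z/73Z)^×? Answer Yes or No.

Yes

φ(73) = 73 − 1 = 72 = 2^3 · 3^2.
It suffices to check that the order of 33 is not a proper divisor of 72: compute 33^(72/q) for q ∈ {2, 3}.
33^36 ≡ 72 (mod 73)  [q = 2: ≢ 1 ✓]
33^24 ≡ 8 (mod 73)  [q = 3: ≢ 1 ✓]
None equal 1, so ord_73(33) = 72: 33 is a primitive root.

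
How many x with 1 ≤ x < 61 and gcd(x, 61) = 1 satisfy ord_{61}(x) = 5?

4

φ(61) = 61 − 1 = 60 = 2^2 · 3 · 5.
In a cyclic group of order 60, there are φ(d) elements of order d for each divisor d of 60, and zero for non-divisors.
5 | 60, and φ(5) = 5 − 1 = 4.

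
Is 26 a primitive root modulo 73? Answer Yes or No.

φ(73) = 73 − 1 = 72 = 2^3 · 3^2.
An element g generates (Z/73Z)^× iff g^(72/q) ≢ 1 (mod 73) for each prime q ∈ {2, 3}.
26^36 ≡ 72 (mod 73)  [q = 2: ≢ 1 ✓]
26^24 ≡ 8 (mod 73)  [q = 3: ≢ 1 ✓]
Every test exponent gives a nontrivial residue, hence 26 generates the full group.

Yes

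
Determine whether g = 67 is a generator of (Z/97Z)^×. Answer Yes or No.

No

φ(97) = 97 − 1 = 96 = 2^5 · 3.
An element g generates (Z/97Z)^× iff g^(96/q) ≢ 1 (mod 97) for each prime q ∈ {2, 3}.
67^48 ≡ 96 (mod 97)  [q = 2: ≢ 1 ✓]
67^32 ≡ 1 (mod 97)  [q = 3: ≡ 1 ✗]
Since 67^32 ≡ 1, the order of 67 divides 32 < 96, so 67 is not a primitive root.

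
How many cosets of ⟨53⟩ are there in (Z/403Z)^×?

12

ord(53) | φ(403) = φ(13·31) = (13−1)·(31−1) = 12·30 = 360 = 2^3 · 3^2 · 5.
Divisors of 360: 1, 2, 3, 4, 5, 6, 8, 9, 10, 12, 15, 18, 20, 24, 30, 36, 40, 45, 60, 72, 90, 120, 180, 360.
Check 53^d mod 403 for each divisor in increasing order:
53^1 ≡ 53 (mod 403)
53^2 ≡ 391 (mod 403)
53^3 ≡ 170 (mod 403)
53^4 ≡ 144 (mod 403)
53^5 ≡ 378 (mod 403)
53^6 ≡ 287 (mod 403)
53^8 ≡ 183 (mod 403)
53^9 ≡ 27 (mod 403)
53^10 ≡ 222 (mod 403)
53^12 ≡ 157 (mod 403)
53^15 ≡ 92 (mod 403)
53^18 ≡ 326 (mod 403)
53^20 ≡ 118 (mod 403)
53^24 ≡ 66 (mod 403)
53^30 ≡ 1 (mod 403) ✓
So ord_403(53) = 30, hence |⟨53⟩| = 30.
[(Z/403Z)^× : ⟨53⟩] = 360/30 = 12.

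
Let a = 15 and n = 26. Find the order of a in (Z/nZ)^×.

12

The order of 15 must divide φ(26) = φ(2)·φ(13) = 1·12 = 12 = 2^2 · 3.
Divisors of 12: 1, 2, 3, 4, 6, 12.
Check 15^d mod 26 for each divisor in increasing order:
15^1 ≡ 15 (mod 26)
15^2 ≡ 17 (mod 26)
15^3 ≡ 21 (mod 26)
15^4 ≡ 3 (mod 26)
15^6 ≡ 25 (mod 26)
15^12 ≡ 1 (mod 26) ✓
The smallest such exponent is 12, so the order of 15 is 12.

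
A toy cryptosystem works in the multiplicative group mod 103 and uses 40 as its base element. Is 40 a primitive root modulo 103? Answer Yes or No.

Yes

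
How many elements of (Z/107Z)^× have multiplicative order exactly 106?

52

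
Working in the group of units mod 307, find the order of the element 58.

ord(58) | φ(307) = 307 − 1 = 306 = 2 · 3^2 · 17.
Divisors of 306: 1, 2, 3, 6, 9, 17, 18, 34, 51, 102, 153, 306.
Evaluate successive powers at the divisors of 306:
58^1 ≡ 58
58^2 ≡ 294
58^3 ≡ 167
58^6 ≡ 259
58^9 ≡ 273
58^17 ≡ 274
58^18 ≡ 235
58^34 ≡ 168
58^51 ≡ 289
58^102 ≡ 17
58^153 ≡ 1
So ord_307(58) = 153.

153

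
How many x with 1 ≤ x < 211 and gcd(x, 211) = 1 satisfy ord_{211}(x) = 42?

12

φ(211) = 211 − 1 = 210 = 2 · 3 · 5 · 7.
(Z/211Z)^× is cyclic (|G| = 210); a cyclic group of order m has exactly φ(d) elements of each order d | m, and none otherwise.
42 = 2 · 3 · 7 divides 210, and φ(42) = 12.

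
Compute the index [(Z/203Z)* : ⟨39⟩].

2

Since 39 ∈ (Z/203Z)^×, its order divides φ(203) = φ(7·29) = (7−1)·(29−1) = 6·28 = 168 = 2^3 · 3 · 7.
Divisors of 168: 1, 2, 3, 4, 6, 7, 8, 12, 14, 21, 24, 28, 42, 56, 84, 168.
Evaluate successive powers at the divisors of 168:
39^1 ≡ 39 (mod 203)
39^2 ≡ 100 (mod 203)
39^3 ≡ 43 (mod 203)
39^4 ≡ 53 (mod 203)
39^6 ≡ 22 (mod 203)
39^7 ≡ 46 (mod 203)
39^8 ≡ 170 (mod 203)
39^12 ≡ 78 (mod 203)
39^14 ≡ 86 (mod 203)
39^21 ≡ 99 (mod 203)
39^24 ≡ 197 (mod 203)
39^28 ≡ 88 (mod 203)
39^42 ≡ 57 (mod 203)
39^56 ≡ 30 (mod 203)
39^84 ≡ 1 (mod 203) ✓
The order of 39 is 84, so the subgroup it generates has 84 elements.
Index = |(Z/203Z)^×| / |⟨39⟩| = 168 / 84 = 2.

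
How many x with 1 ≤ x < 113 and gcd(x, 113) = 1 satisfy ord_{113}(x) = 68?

0

φ(113) = 113 − 1 = 112 = 2^4 · 7.
In a cyclic group of order 112, there are φ(d) elements of order d for each divisor d of 112, and zero for non-divisors.
Since 68 ∤ 112, the count is 0.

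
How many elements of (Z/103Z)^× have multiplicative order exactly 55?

φ(103) = 103 − 1 = 102 = 2 · 3 · 17.
In a cyclic group of order 102, there are φ(d) elements of order d for each divisor d of 102, and zero for non-divisors.
Since 55 ∤ 102, the count is 0.

0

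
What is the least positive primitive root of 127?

φ(127) = 127 − 1 = 126 = 2 · 3^2 · 7.
g is a primitive root iff g^(126/q) ≢ 1 (mod 127) for each prime q ∈ {2, 3, 7}.
g = 2: 2^63 ≡ 1 — hits 1, so not a primitive root.
g = 3: 3^63 ≡ 126; 3^42 ≡ 107; 3^18 ≡ 4 — none is 1, so 3 is a primitive root.
Hence the least primitive root of 127 is 3.

3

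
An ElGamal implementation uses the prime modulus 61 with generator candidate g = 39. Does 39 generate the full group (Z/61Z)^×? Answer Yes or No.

φ(61) = 61 − 1 = 60 = 2^2 · 3 · 5.
39 is a primitive root mod 61 iff 39^(φ(61)/q) ≢ 1 for every prime q | φ(61), i.e. q ∈ {2, 3, 5}.
39^30 ≡ 1 (mod 61)  [q = 2: ≡ 1 ✗]
39^20 ≡ 47 (mod 61)  [q = 3: ≢ 1 ✓]
39^12 ≡ 9 (mod 61)  [q = 5: ≢ 1 ✓]
Since 39^30 ≡ 1, the order of 39 divides 30 < 60, so 39 is not a primitive root.

No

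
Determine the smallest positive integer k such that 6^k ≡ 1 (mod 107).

By Lagrange's theorem, ord_107(6) divides φ(107) = 107 − 1 = 106 = 2 · 53.
Divisors of 106: 1, 2, 53, 106.
Test each divisor d:
6^1 ≡ 6 (mod 107)
6^2 ≡ 36 (mod 107)
6^53 ≡ 106 (mod 107)
6^106 ≡ 1 (mod 107) ✓
Therefore the multiplicative order of 6 modulo 107 is 106.

106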